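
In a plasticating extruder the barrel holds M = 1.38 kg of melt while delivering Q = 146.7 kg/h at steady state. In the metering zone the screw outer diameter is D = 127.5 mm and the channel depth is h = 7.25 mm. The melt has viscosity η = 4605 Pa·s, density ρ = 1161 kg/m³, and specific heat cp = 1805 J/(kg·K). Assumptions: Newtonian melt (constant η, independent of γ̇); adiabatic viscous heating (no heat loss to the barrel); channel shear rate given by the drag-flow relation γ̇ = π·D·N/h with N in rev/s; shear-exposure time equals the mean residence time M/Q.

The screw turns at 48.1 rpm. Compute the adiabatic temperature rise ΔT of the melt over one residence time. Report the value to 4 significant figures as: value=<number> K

Throughput in SI: Q_s = 146.7 kg/h ÷ 3600 s/h = 0.04075 kg/s
t_res = M / Q_s = 1.38 / 0.04075 = 33.865 s
D = 127.5 mm = 0.1275 m;  h = 7.25 mm = 0.00725 m;  N = 48.1 rpm / 60 = 0.801667 rev/s
γ̇ = π D N / h = (π)(0.1275)(0.801667) / 0.00725 = 44.291 s⁻¹
ΔT = η·γ̇²·t_res/(ρ·cp) = [4605 × 44.291² × 33.865] / [1161 × 1805] = 145.983 K

value=146.0 K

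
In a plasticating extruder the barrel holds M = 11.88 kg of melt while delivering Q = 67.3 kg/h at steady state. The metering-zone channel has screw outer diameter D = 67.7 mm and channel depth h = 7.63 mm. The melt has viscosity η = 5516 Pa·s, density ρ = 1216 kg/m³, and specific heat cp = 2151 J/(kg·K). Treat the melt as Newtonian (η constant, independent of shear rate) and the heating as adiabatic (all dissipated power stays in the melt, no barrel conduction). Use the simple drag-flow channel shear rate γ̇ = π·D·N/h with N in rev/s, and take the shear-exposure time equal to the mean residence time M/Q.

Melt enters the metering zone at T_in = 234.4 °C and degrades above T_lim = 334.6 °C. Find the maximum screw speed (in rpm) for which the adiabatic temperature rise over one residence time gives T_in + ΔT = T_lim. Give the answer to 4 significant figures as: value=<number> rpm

Convert throughput: Q = 67.3 kg/h = 67.3/3600 = 0.0186944 kg/s
t_res = M / Q_s = 11.88 ÷ 0.0186944 = 635.483 s
Convert to metres: D = 0.0677 m, h = 0.00763 m
ΔT_a = T_lim − T_in = 334.6 − 234.4 = 100.2 K
γ̇_max² = ΔT_a·ρ·cp / (η·t_res) = [100.2 × 1216 × 2151] / [5516 × 635.483] = 74.7676 s⁻²
γ̇_max = sqrt(74.7676) = 8.64683 s⁻¹
N_max = γ̇_max h / (πD) = 8.64683·0.00763/(π·0.0677) = 0.310201 rev/s → ×60 = 18.612 rpm

value=18.61 rpm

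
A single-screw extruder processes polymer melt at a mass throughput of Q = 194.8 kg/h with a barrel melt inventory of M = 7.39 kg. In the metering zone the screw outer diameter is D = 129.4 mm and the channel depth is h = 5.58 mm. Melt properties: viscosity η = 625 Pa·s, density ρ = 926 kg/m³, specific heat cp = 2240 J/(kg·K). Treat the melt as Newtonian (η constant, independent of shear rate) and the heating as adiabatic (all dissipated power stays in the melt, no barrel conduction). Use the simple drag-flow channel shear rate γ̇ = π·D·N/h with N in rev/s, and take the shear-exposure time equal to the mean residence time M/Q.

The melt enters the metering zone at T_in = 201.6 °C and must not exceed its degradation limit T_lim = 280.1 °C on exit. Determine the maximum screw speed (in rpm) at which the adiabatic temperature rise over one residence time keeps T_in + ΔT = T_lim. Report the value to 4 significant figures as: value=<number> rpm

value=35.97 rpm

Q_s = Q / 3600 = 194.8 / 3600 = 0.0541111 kg/s
t_res = M / Q_s = 7.39 / 0.0541111 = 136.571 s
D = 129.4 mm = 0.1294 m;  h = 5.58 mm = 0.00558 m
ΔT_a = T_lim − T_in = 280.1 − 201.6 = 78.5 K
γ̇_max² = ΔT_a·ρ·cp/(η·t_res) = 78.5·926·2240/(625·136.571) = 1907.61 s⁻²
γ̇_max = sqrt(1907.61) = 43.6762 s⁻¹
N_max = γ̇_max h / (πD) = 43.6762·0.00558/(π·0.1294) = 0.599509 rev/s → ×60 = 35.9705 rpm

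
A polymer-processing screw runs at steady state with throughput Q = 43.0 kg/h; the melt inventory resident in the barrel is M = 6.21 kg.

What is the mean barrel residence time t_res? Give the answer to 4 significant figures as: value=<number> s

Q_s = Q / 3600 = 43.0 / 3600 = 0.0119444 kg/s
t_res = M / Q_s = 6.21 ÷ 0.0119444 = 519.907 s

value=519.9 s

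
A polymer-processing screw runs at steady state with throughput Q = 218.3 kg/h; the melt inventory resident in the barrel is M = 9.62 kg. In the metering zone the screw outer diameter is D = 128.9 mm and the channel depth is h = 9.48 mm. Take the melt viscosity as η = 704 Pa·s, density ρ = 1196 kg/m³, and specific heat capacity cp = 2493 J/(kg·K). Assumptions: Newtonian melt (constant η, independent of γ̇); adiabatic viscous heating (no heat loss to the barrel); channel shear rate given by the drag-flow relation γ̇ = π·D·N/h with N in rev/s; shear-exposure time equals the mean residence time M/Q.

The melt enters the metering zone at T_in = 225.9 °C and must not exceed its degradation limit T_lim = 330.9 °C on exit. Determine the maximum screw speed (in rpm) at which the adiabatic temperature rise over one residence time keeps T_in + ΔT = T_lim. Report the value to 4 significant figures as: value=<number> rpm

value=74.37 rpm

Throughput in SI: Q_s = 218.3 kg/h ÷ 3600 s/h = 0.0606389 kg/s
Mean residence time: t_res = M/Q_s = 9.62 kg / 0.0606389 kg/s = 158.644 s
D = 128.9 mm = 0.1289 m;  h = 9.48 mm = 0.00948 m
ΔT_a = T_lim − T_in = 330.9 °C − 225.9 °C = 105 K
γ̇_max² = ΔT_a·ρ·cp / (η·t_res) = [105 × 1196 × 2493] / [704 × 158.644] = 2803.15 s⁻²
Take the square root: γ̇_max = √(2803.15) = 52.9448 s⁻¹
Solve γ̇ = πDN/h for N: N_max = γ̇_max·h/(π·D) = 52.9448 × 0.00948 / (π × 0.1289) = 1.23945 rev/s = 74.3669 rpm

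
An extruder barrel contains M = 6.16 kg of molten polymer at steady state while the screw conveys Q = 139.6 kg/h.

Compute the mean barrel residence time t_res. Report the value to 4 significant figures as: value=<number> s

Throughput in SI: Q_s = 139.6 kg/h ÷ 3600 s/h = 0.0387778 kg/s
t_res = M / Q_s = 6.16 ÷ 0.0387778 = 158.854 s

value=158.9 s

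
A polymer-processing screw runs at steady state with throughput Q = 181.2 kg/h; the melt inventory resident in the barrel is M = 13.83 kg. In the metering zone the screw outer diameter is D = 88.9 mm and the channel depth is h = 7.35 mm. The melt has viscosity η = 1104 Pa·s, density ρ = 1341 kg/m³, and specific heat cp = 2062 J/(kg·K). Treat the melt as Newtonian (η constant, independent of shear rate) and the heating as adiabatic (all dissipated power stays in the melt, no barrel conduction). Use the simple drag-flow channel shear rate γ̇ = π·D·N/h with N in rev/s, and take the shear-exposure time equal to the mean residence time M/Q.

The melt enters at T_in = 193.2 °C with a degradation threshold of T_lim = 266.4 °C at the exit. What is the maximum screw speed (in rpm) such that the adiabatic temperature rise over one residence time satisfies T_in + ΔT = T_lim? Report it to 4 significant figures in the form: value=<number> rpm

value=40.79 rpm

Q_s = Q / 3600 = 181.2 / 3600 = 0.0503333 kg/s
t_res = M / Q_s = 13.83 / 0.0503333 = 274.768 s
Geometry in SI: D = 88.9 mm → 0.0889 m, h = 7.35 mm → 0.00735 m
ΔT_a = T_lim − T_in = 266.4 °C − 193.2 °C = 73.2 K
Invert ΔT = ηγ̇²t_res/(ρcp) for γ̇: γ̇_max² = ΔT_a ρ cp / (η t_res) = 73.2·1341·2062 / (1104·274.768) = 667.257 s⁻²
γ̇_max = √667.257 = 25.8313 s⁻¹
Solve γ̇ = πDN/h for N: N_max = γ̇_max·h/(π·D) = 25.8313 × 0.00735 / (π × 0.0889) = 0.679802 rev/s = 40.7881 rpm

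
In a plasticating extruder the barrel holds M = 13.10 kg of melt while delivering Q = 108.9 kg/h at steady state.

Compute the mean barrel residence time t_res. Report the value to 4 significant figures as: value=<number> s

Convert throughput: Q = 108.9 kg/h = 108.9/3600 = 0.03025 kg/s
Mean residence time: t_res = M/Q_s = 13.10 kg / 0.03025 kg/s = 433.058 s

value=433.1 s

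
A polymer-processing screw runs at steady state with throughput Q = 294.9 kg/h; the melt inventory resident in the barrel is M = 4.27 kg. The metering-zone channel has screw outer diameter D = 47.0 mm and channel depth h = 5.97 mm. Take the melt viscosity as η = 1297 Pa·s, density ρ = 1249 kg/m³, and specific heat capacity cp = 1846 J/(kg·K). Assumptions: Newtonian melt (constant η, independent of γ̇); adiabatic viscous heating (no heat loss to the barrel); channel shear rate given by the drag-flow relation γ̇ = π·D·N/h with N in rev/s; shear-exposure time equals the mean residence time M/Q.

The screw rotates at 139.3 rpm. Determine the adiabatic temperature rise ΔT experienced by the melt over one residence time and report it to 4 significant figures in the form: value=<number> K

value=96.68 K

Q_s = Q / 3600 = 294.9 / 3600 = 0.0819167 kg/s
t_res = M / Q_s = 4.27 ÷ 0.0819167 = 52.1261 s
Geometry in metres: D = 47.0 mm → 0.047 m, h = 5.97 mm → 0.00597 m; screw speed N = 139.3 rpm = 2.32167 rev/s
γ̇ = π D N / h = (π)(0.047)(2.32167) / 0.00597 = 57.4213 s⁻¹
Adiabatic rise: ΔT = η γ̇² t_res / (ρ cp) = 1297·(57.4213)²·52.1261 / (1249·1846) = 96.6825 K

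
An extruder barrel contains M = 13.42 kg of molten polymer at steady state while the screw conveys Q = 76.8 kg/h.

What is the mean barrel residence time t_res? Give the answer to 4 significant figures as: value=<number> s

value=629.1 s

Convert throughput: Q = 76.8 kg/h = 76.8/3600 = 0.0213333 kg/s
Mean residence time: t_res = M/Q_s = 13.42 kg / 0.0213333 kg/s = 629.062 s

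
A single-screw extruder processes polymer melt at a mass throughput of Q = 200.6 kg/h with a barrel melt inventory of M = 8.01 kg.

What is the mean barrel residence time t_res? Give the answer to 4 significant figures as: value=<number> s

Convert throughput: Q = 200.6 kg/h = 200.6/3600 = 0.0557222 kg/s
Mean residence time: t_res = M/Q_s = 8.01 kg / 0.0557222 kg/s = 143.749 s

value=143.7 s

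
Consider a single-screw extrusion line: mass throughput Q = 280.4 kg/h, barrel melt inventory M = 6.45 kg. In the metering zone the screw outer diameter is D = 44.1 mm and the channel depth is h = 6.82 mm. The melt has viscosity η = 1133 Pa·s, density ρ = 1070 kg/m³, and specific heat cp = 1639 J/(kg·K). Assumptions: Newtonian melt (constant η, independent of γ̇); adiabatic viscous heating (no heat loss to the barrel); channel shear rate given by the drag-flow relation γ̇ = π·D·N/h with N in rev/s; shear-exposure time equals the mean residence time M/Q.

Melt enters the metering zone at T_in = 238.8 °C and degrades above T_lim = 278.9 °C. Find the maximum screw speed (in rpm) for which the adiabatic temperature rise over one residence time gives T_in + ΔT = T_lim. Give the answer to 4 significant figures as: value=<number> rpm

value=80.86 rpm

Throughput in SI: Q_s = 280.4 kg/h ÷ 3600 s/h = 0.0778889 kg/s
t_res = M / Q_s = 6.45 ÷ 0.0778889 = 82.8103 s
Geometry in SI: D = 44.1 mm → 0.0441 m, h = 6.82 mm → 0.00682 m
ΔT_a = T_lim − T_in = 278.9 − 238.8 = 40.1 K
γ̇_max² = ΔT_a·ρ·cp / (η·t_res) = [40.1 × 1070 × 1639] / [1133 × 82.8103] = 749.537 s⁻²
Take the square root: γ̇_max = √(749.537) = 27.3777 s⁻¹
Solve γ̇ = πDN/h for N: N_max = γ̇_max·h/(π·D) = 27.3777 × 0.00682 / (π × 0.0441) = 1.3477 rev/s = 80.8618 rpm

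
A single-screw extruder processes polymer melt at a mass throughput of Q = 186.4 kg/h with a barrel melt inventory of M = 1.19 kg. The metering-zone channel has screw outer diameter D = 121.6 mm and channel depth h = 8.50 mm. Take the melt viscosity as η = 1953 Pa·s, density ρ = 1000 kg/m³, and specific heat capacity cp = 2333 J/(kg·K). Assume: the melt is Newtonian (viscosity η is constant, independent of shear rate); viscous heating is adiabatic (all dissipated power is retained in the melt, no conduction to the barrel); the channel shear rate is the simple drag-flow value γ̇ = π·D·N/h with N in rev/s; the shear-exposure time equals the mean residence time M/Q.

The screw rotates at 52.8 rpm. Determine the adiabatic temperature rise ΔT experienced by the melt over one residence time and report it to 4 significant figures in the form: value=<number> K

value=30.09 K

Q_s = Q / 3600 = 186.4 / 3600 = 0.0517778 kg/s
t_res = M / Q_s = 1.19 / 0.0517778 = 22.9828 s
D = 121.6 mm = 0.1216 m;  h = 8.50 mm = 0.0085 m;  N = 52.8 rpm / 60 = 0.88 rev/s
γ̇ = π·D·N / h = π · 0.1216 · 0.88 / 0.0085 = 39.5501 s⁻¹
ΔT = η·γ̇²·t_res/(ρ·cp) = [1953 × 39.5501² × 22.9828] / [1000 × 2333] = 30.0944 K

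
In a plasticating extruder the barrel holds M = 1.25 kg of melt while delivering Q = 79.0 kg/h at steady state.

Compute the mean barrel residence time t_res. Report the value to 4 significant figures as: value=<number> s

Convert throughput: Q = 79.0 kg/h = 79.0/3600 = 0.0219444 kg/s
t_res = M / Q_s = 1.25 / 0.0219444 = 56.962 s

value=56.96 s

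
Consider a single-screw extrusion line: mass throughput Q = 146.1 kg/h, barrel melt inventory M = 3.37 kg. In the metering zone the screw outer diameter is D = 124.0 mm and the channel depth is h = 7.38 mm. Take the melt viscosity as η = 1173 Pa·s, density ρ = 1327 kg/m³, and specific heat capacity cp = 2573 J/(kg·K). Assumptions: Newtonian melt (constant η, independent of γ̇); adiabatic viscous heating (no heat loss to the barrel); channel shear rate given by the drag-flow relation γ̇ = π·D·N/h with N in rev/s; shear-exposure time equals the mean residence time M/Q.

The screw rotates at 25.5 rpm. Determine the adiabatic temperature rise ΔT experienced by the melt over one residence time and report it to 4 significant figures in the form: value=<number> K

Q_s = Q / 3600 = 146.1 / 3600 = 0.0405833 kg/s
Mean residence time: t_res = M/Q_s = 3.37 kg / 0.0405833 kg/s = 83.039 s
Geometry in metres: D = 124.0 mm → 0.124 m, h = 7.38 mm → 0.00738 m; screw speed N = 25.5 rpm = 0.425 rev/s
Shear rate: γ̇ = πDN/h = π·0.124·0.425/0.00738 = 22.4339 s⁻¹
Adiabatic rise: ΔT = η γ̇² t_res / (ρ cp) = 1173·(22.4339)²·83.039 / (1327·2573) = 14.3575 K

value=14.36 K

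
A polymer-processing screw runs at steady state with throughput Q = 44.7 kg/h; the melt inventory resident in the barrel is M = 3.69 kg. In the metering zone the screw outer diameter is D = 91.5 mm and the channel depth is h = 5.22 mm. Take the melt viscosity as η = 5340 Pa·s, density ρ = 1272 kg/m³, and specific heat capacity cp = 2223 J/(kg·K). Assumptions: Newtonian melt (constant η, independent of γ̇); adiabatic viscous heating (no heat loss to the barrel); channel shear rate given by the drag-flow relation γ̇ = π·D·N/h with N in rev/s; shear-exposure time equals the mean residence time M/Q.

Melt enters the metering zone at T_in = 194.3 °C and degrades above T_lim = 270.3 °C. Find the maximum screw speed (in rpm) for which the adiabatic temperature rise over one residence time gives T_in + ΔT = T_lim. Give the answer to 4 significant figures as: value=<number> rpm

Convert throughput: Q = 44.7 kg/h = 44.7/3600 = 0.0124167 kg/s
t_res = M / Q_s = 3.69 / 0.0124167 = 297.181 s
Geometry in SI: D = 91.5 mm → 0.0915 m, h = 5.22 mm → 0.00522 m
Allowable rise: ΔT_a = T_lim − T_in = 270.3 − 194.3 = 76 K
Invert ΔT = ηγ̇²t_res/(ρcp) for γ̇: γ̇_max² = ΔT_a ρ cp / (η t_res) = 76·1272·2223 / (5340·297.181) = 135.418 s⁻²
γ̇_max = sqrt(135.418) = 11.6369 s⁻¹
N_max = γ̇_max h / (πD) = 11.6369·0.00522/(π·0.0915) = 0.211319 rev/s → ×60 = 12.6791 rpm

value=12.68 rpm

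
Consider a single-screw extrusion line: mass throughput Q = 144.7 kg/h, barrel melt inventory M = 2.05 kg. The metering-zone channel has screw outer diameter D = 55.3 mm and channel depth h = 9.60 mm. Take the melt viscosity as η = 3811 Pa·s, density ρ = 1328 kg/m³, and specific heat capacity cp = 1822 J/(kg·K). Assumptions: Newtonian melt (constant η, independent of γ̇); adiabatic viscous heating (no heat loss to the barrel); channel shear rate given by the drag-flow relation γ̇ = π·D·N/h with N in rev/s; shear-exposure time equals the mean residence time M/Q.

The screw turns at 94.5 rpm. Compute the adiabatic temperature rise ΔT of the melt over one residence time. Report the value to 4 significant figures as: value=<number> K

Q_s = Q / 3600 = 144.7 / 3600 = 0.0401944 kg/s
Mean residence time: t_res = M/Q_s = 2.05 kg / 0.0401944 kg/s = 51.0021 s
Geometry in metres: D = 55.3 mm → 0.0553 m, h = 9.60 mm → 0.0096 m; screw speed N = 94.5 rpm = 1.575 rev/s
Shear rate: γ̇ = πDN/h = π·0.0553·1.575/0.0096 = 28.5026 s⁻¹
Adiabatic rise: ΔT = η γ̇² t_res / (ρ cp) = 3811·(28.5026)²·51.0021 / (1328·1822) = 65.2603 K

value=65.26 K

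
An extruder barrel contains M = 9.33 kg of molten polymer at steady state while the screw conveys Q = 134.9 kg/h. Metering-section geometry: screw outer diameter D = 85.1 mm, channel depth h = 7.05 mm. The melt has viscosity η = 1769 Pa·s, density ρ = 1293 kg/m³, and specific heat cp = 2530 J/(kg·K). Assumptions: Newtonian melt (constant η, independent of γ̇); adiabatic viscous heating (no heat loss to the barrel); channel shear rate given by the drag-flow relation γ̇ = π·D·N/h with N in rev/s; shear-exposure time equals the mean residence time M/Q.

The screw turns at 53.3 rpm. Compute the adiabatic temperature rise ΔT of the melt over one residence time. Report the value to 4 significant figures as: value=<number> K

Convert throughput: Q = 134.9 kg/h = 134.9/3600 = 0.0374722 kg/s
t_res = M / Q_s = 9.33 / 0.0374722 = 248.984 s
D = 85.1 mm = 0.0851 m;  h = 7.05 mm = 0.00705 m;  N = 53.3 rpm / 60 = 0.888333 rev/s
γ̇ = π D N / h = (π)(0.0851)(0.888333) / 0.00705 = 33.6873 s⁻¹
ΔT = η·γ̇²·t_res / (ρ·cp) = 1769 · (33.6873)² · 248.984 / (1293 · 2530) = 152.797 K

value=152.8 K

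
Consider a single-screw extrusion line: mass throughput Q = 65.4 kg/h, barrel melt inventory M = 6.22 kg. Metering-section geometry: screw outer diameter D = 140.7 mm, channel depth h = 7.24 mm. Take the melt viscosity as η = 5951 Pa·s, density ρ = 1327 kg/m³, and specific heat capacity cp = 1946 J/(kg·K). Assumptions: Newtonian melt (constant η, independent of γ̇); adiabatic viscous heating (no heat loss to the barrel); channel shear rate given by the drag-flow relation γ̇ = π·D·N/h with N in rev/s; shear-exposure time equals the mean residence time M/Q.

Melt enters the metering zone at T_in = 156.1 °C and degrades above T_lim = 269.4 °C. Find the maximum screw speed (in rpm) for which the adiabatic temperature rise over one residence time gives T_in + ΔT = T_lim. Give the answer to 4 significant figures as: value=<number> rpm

Throughput in SI: Q_s = 65.4 kg/h ÷ 3600 s/h = 0.0181667 kg/s
t_res = M / Q_s = 6.22 ÷ 0.0181667 = 342.385 s
D = 140.7 mm = 0.1407 m;  h = 7.24 mm = 0.00724 m
ΔT_a = T_lim − T_in = 269.4 − 156.1 = 113.3 K
γ̇_max² = ΔT_a·ρ·cp / (η·t_res) = [113.3 × 1327 × 1946] / [5951 × 342.385] = 143.595 s⁻²
γ̇_max = sqrt(143.595) = 11.9831 s⁻¹
Solve γ̇ = πDN/h for N: N_max = γ̇_max·h/(π·D) = 11.9831 × 0.00724 / (π × 0.1407) = 0.196275 rev/s = 11.7765 rpm

value=11.78 rpm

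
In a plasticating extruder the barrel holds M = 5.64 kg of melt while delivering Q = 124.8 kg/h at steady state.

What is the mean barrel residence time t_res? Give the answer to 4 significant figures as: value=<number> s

value=162.7 s

Throughput in SI: Q_s = 124.8 kg/h ÷ 3600 s/h = 0.0346667 kg/s
t_res = M / Q_s = 5.64 / 0.0346667 = 162.692 s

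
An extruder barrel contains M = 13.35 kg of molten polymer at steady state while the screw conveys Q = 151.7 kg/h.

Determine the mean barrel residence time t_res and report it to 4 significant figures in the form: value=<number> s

value=316.8 s

Q_s = Q / 3600 = 151.7 / 3600 = 0.0421389 kg/s
t_res = M / Q_s = 13.35 / 0.0421389 = 316.809 s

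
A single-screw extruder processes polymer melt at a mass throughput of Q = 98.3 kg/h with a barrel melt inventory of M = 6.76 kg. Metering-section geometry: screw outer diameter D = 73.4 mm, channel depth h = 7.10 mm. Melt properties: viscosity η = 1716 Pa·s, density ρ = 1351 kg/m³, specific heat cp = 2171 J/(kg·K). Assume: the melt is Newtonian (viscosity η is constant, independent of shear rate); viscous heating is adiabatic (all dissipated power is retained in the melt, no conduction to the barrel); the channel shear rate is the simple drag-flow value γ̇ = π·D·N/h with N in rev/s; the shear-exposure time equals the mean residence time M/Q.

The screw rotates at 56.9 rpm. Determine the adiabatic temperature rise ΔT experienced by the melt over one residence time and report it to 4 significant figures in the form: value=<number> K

value=137.4 K

Throughput in SI: Q_s = 98.3 kg/h ÷ 3600 s/h = 0.0273056 kg/s
Mean residence time: t_res = M/Q_s = 6.76 kg / 0.0273056 kg/s = 247.569 s
D = 73.4 mm = 0.0734 m;  h = 7.10 mm = 0.0071 m;  N = 56.9 rpm / 60 = 0.948333 rev/s
γ̇ = π D N / h = (π)(0.0734)(0.948333) / 0.0071 = 30.7998 s⁻¹
ΔT = η·γ̇²·t_res/(ρ·cp) = [1716 × 30.7998² × 247.569] / [1351 × 2171] = 137.403 K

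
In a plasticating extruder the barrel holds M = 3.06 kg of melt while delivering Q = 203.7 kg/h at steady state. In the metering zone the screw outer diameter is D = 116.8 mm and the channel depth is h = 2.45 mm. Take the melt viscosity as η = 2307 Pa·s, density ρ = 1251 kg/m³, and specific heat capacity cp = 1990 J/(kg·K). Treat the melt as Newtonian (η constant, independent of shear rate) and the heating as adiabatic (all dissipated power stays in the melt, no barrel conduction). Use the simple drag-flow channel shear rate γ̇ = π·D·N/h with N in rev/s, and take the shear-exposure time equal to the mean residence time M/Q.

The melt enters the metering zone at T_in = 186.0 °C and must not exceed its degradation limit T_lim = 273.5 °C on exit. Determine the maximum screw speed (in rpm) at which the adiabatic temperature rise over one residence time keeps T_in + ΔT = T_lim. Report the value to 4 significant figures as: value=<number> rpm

Q_s = Q / 3600 = 203.7 / 3600 = 0.0565833 kg/s
t_res = M / Q_s = 3.06 ÷ 0.0565833 = 54.0795 s
Geometry in SI: D = 116.8 mm → 0.1168 m, h = 2.45 mm → 0.00245 m
Allowable rise: ΔT_a = T_lim − T_in = 273.5 − 186.0 = 87.5 K
Invert ΔT = ηγ̇²t_res/(ρcp) for γ̇: γ̇_max² = ΔT_a ρ cp / (η t_res) = 87.5·1251·1990 / (2307·54.0795) = 1745.97 s⁻²
Take the square root: γ̇_max = √(1745.97) = 41.7849 s⁻¹
Solve γ̇ = πDN/h for N: N_max = γ̇_max·h/(π·D) = 41.7849 × 0.00245 / (π × 0.1168) = 0.278992 rev/s = 16.7395 rpm

value=16.74 rpm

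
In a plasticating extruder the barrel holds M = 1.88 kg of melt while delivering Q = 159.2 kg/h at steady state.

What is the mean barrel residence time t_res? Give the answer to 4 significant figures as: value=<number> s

Convert throughput: Q = 159.2 kg/h = 159.2/3600 = 0.0442222 kg/s
t_res = M / Q_s = 1.88 ÷ 0.0442222 = 42.5126 s

value=42.51 s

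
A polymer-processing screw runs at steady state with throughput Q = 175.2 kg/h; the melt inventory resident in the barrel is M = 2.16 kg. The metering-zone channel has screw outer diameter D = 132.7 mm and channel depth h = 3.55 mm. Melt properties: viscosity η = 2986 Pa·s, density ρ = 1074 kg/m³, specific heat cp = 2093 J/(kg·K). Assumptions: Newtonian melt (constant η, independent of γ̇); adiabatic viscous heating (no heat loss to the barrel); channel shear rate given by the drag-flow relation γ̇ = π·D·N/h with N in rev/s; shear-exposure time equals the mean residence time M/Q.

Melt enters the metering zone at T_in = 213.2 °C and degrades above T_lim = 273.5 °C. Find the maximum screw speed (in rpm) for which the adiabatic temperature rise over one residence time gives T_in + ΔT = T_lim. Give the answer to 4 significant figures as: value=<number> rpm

Throughput in SI: Q_s = 175.2 kg/h ÷ 3600 s/h = 0.0486667 kg/s
t_res = M / Q_s = 2.16 / 0.0486667 = 44.3836 s
D = 132.7 mm = 0.1327 m;  h = 3.55 mm = 0.00355 m
ΔT_a = T_lim − T_in = 273.5 °C − 213.2 °C = 60.3 K
γ̇_max² = ΔT_a·ρ·cp / (η·t_res) = [60.3 × 1074 × 2093] / [2986 × 44.3836] = 1022.77 s⁻²
γ̇_max = sqrt(1022.77) = 31.9808 s⁻¹
N_max = γ̇_max h / (πD) = 31.9808·0.00355/(π·0.1327) = 0.272331 rev/s → ×60 = 16.3399 rpm

value=16.34 rpm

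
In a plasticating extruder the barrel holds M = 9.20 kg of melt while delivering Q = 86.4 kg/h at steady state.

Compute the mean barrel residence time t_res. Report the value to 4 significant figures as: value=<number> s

value=383.3 s

Q_s = Q / 3600 = 86.4 / 3600 = 0.024 kg/s
t_res = M / Q_s = 9.20 ÷ 0.024 = 383.333 s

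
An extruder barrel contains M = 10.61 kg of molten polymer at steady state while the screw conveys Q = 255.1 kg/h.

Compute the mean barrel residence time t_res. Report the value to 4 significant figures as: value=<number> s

Convert throughput: Q = 255.1 kg/h = 255.1/3600 = 0.0708611 kg/s
t_res = M / Q_s = 10.61 ÷ 0.0708611 = 149.73 s

value=149.7 s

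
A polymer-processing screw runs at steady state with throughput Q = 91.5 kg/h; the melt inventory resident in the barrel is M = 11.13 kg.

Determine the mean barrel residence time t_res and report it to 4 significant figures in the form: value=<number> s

value=437.9 s

Q_s = Q / 3600 = 91.5 / 3600 = 0.0254167 kg/s
t_res = M / Q_s = 11.13 ÷ 0.0254167 = 437.902 s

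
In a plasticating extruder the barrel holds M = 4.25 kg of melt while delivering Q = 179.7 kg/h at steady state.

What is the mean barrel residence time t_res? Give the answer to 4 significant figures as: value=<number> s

value=85.14 s

Throughput in SI: Q_s = 179.7 kg/h ÷ 3600 s/h = 0.0499167 kg/s
t_res = M / Q_s = 4.25 / 0.0499167 = 85.1419 s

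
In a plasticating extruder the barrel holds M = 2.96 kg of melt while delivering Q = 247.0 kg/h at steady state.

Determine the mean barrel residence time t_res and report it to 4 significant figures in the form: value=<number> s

Convert throughput: Q = 247.0 kg/h = 247.0/3600 = 0.0686111 kg/s
t_res = M / Q_s = 2.96 ÷ 0.0686111 = 43.1417 s

value=43.14 s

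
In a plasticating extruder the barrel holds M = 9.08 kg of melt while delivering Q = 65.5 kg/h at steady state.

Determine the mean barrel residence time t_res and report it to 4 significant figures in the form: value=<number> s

value=499.1 s

Throughput in SI: Q_s = 65.5 kg/h ÷ 3600 s/h = 0.0181944 kg/s
t_res = M / Q_s = 9.08 / 0.0181944 = 499.053 s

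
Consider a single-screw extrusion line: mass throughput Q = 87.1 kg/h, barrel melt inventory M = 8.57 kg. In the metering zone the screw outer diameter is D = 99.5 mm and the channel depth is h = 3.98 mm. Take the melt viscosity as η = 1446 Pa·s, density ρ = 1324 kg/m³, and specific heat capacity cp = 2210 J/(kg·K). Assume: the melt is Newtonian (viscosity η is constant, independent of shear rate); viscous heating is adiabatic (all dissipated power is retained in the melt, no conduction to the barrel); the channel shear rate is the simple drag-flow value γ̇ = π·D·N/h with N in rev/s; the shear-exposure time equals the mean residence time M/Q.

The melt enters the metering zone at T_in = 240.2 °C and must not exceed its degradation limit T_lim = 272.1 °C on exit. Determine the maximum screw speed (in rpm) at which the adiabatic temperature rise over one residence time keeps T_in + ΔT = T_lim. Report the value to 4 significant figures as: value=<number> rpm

Q_s = Q / 3600 = 87.1 / 3600 = 0.0241944 kg/s
t_res = M / Q_s = 8.57 / 0.0241944 = 354.214 s
Geometry in SI: D = 99.5 mm → 0.0995 m, h = 3.98 mm → 0.00398 m
ΔT_a = T_lim − T_in = 272.1 °C − 240.2 °C = 31.9 K
γ̇_max² = ΔT_a·ρ·cp/(η·t_res) = 31.9·1324·2210/(1446·354.214) = 182.237 s⁻²
γ̇_max = √182.237 = 13.4995 s⁻¹
N_max = γ̇_max h / (πD) = 13.4995·0.00398/(π·0.0995) = 0.171881 rev/s → ×60 = 10.3129 rpm

value=10.31 rpm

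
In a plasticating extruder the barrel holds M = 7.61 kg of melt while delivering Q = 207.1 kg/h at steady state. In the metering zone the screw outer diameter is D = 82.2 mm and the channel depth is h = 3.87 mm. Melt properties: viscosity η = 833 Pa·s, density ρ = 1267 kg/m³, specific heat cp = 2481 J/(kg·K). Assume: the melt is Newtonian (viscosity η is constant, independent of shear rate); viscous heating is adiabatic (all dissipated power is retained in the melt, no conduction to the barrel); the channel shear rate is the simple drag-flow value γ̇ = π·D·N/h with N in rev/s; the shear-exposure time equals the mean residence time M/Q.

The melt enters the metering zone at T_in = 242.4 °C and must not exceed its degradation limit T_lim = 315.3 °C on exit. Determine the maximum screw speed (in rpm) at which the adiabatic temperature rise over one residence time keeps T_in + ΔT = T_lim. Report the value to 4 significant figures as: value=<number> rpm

Q_s = Q / 3600 = 207.1 / 3600 = 0.0575278 kg/s
t_res = M / Q_s = 7.61 ÷ 0.0575278 = 132.284 s
Convert to metres: D = 0.0822 m, h = 0.00387 m
ΔT_a = T_lim − T_in = 315.3 °C − 242.4 °C = 72.9 K
γ̇_max² = ΔT_a·ρ·cp / (η·t_res) = [72.9 × 1267 × 2481] / [833 × 132.284] = 2079.6 s⁻²
γ̇_max = sqrt(2079.6) = 45.6026 s⁻¹
N_max = γ̇_max·h / (π·D) = 45.6026 · 0.00387 / (π · 0.0822) = 0.683406 rev/s = 41.0044 rpm

value=41.00 rpm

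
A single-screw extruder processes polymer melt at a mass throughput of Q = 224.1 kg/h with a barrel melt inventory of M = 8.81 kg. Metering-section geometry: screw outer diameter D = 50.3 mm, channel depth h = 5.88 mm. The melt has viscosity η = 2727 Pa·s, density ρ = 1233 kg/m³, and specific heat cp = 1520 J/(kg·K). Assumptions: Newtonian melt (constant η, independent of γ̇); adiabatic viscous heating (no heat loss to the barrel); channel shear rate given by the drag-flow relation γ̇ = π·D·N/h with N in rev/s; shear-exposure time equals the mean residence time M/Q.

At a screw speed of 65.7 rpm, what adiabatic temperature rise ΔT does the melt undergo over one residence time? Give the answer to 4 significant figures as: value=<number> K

Throughput in SI: Q_s = 224.1 kg/h ÷ 3600 s/h = 0.06225 kg/s
t_res = M / Q_s = 8.81 ÷ 0.06225 = 141.526 s
D = 50.3 mm = 0.0503 m;  h = 5.88 mm = 0.00588 m;  N = 65.7 rpm / 60 = 1.095 rev/s
γ̇ = π·D·N / h = π · 0.0503 · 1.095 / 0.00588 = 29.4276 s⁻¹
Adiabatic rise: ΔT = η γ̇² t_res / (ρ cp) = 2727·(29.4276)²·141.526 / (1233·1520) = 178.33 K

value=178.3 K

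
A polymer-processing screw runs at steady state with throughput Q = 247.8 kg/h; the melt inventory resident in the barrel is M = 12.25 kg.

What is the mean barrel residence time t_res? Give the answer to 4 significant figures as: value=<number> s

Q_s = Q / 3600 = 247.8 / 3600 = 0.0688333 kg/s
t_res = M / Q_s = 12.25 / 0.0688333 = 177.966 s

value=178.0 s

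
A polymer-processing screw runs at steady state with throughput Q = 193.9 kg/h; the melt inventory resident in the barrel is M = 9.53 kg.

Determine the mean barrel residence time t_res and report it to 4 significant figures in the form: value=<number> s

Throughput in SI: Q_s = 193.9 kg/h ÷ 3600 s/h = 0.0538611 kg/s
Mean residence time: t_res = M/Q_s = 9.53 kg / 0.0538611 kg/s = 176.937 s

value=176.9 s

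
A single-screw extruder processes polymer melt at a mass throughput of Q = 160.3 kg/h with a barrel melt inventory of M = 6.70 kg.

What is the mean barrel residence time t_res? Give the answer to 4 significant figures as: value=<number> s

value=150.5 s

Q_s = Q / 3600 = 160.3 / 3600 = 0.0445278 kg/s
Mean residence time: t_res = M/Q_s = 6.70 kg / 0.0445278 kg/s = 150.468 s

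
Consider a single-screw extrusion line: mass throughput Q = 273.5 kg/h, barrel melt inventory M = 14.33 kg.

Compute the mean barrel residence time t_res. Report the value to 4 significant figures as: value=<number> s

value=188.6 s

Throughput in SI: Q_s = 273.5 kg/h ÷ 3600 s/h = 0.0759722 kg/s
t_res = M / Q_s = 14.33 / 0.0759722 = 188.622 s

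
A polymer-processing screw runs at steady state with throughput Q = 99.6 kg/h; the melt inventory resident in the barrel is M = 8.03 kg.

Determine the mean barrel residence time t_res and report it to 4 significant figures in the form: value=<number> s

value=290.2 s

Convert throughput: Q = 99.6 kg/h = 99.6/3600 = 0.0276667 kg/s
Mean residence time: t_res = M/Q_s = 8.03 kg / 0.0276667 kg/s = 290.241 s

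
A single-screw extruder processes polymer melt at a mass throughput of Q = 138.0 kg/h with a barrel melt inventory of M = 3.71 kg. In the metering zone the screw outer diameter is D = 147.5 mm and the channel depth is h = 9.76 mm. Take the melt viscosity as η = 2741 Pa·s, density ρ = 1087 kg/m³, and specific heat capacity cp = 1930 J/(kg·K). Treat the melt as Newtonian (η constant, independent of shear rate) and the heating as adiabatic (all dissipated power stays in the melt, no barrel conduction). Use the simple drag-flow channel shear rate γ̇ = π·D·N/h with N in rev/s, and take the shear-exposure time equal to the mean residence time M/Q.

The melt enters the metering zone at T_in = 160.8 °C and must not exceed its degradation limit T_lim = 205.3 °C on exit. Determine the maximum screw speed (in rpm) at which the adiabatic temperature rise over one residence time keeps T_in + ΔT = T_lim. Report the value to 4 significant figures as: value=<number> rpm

value=23.71 rpm

Throughput in SI: Q_s = 138.0 kg/h ÷ 3600 s/h = 0.0383333 kg/s
t_res = M / Q_s = 3.71 ÷ 0.0383333 = 96.7826 s
Geometry in SI: D = 147.5 mm → 0.1475 m, h = 9.76 mm → 0.00976 m
ΔT_a = T_lim − T_in = 205.3 °C − 160.8 °C = 44.5 K
γ̇_max² = ΔT_a·ρ·cp/(η·t_res) = 44.5·1087·1930/(2741·96.7826) = 351.917 s⁻²
Take the square root: γ̇_max = √(351.917) = 18.7595 s⁻¹
Solve γ̇ = πDN/h for N: N_max = γ̇_max·h/(π·D) = 18.7595 × 0.00976 / (π × 0.1475) = 0.395119 rev/s = 23.7072 rpm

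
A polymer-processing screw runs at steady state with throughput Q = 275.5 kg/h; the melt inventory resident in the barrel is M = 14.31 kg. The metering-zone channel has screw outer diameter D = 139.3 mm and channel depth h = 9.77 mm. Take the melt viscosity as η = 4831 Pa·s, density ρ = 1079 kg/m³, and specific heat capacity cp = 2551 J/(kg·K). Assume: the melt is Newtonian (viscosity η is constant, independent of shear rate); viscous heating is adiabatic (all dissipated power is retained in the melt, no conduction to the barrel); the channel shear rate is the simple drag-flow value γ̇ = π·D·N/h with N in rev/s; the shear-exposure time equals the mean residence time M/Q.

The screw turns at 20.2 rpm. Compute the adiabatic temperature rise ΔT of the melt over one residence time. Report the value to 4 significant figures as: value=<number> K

Convert throughput: Q = 275.5 kg/h = 275.5/3600 = 0.0765278 kg/s
t_res = M / Q_s = 14.31 ÷ 0.0765278 = 186.991 s
Convert to SI: D = 0.1393 m, h = 0.00977 m, N = 20.2/60 = 0.336667 rev/s
γ̇ = π·D·N / h = π · 0.1393 · 0.336667 / 0.00977 = 15.0802 s⁻¹
ΔT = η·γ̇²·t_res / (ρ·cp) = 4831 · (15.0802)² · 186.991 / (1079 · 2551) = 74.6343 K

value=74.63 K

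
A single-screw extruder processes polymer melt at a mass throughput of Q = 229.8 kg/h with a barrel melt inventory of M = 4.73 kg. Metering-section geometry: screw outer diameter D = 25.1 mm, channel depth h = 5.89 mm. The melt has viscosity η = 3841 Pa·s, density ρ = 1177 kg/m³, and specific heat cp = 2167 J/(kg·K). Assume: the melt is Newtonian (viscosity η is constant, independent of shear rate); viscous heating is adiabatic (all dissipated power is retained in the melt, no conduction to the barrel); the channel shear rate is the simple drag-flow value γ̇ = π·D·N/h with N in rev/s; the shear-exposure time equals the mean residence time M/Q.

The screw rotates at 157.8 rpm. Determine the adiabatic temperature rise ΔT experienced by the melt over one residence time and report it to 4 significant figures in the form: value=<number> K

Throughput in SI: Q_s = 229.8 kg/h ÷ 3600 s/h = 0.0638333 kg/s
Mean residence time: t_res = M/Q_s = 4.73 kg / 0.0638333 kg/s = 74.0992 s
Convert to SI: D = 0.0251 m, h = 0.00589 m, N = 157.8/60 = 2.63 rev/s
Shear rate: γ̇ = πDN/h = π·0.0251·2.63/0.00589 = 35.2098 s⁻¹
Adiabatic rise: ΔT = η γ̇² t_res / (ρ cp) = 3841·(35.2098)²·74.0992 / (1177·2167) = 138.341 K

value=138.3 K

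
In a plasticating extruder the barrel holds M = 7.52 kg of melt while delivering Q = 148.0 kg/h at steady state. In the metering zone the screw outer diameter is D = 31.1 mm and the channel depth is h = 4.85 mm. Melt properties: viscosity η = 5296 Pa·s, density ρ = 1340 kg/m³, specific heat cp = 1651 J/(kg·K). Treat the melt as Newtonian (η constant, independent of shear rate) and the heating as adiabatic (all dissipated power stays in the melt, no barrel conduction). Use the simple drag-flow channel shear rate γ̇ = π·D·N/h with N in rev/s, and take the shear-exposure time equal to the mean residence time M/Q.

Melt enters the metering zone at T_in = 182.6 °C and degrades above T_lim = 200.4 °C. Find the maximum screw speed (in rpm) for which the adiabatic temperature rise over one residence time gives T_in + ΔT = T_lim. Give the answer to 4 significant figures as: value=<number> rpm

value=18.99 rpm

Throughput in SI: Q_s = 148.0 kg/h ÷ 3600 s/h = 0.0411111 kg/s
t_res = M / Q_s = 7.52 / 0.0411111 = 182.919 s
Convert to metres: D = 0.0311 m, h = 0.00485 m
ΔT_a = T_lim − T_in = 200.4 − 182.6 = 17.8 K
γ̇_max² = ΔT_a·ρ·cp/(η·t_res) = 17.8·1340·1651/(5296·182.919) = 40.6504 s⁻²
Take the square root: γ̇_max = √(40.6504) = 6.37577 s⁻¹
N_max = γ̇_max·h / (π·D) = 6.37577 · 0.00485 / (π · 0.0311) = 0.316493 rev/s = 18.9896 rpm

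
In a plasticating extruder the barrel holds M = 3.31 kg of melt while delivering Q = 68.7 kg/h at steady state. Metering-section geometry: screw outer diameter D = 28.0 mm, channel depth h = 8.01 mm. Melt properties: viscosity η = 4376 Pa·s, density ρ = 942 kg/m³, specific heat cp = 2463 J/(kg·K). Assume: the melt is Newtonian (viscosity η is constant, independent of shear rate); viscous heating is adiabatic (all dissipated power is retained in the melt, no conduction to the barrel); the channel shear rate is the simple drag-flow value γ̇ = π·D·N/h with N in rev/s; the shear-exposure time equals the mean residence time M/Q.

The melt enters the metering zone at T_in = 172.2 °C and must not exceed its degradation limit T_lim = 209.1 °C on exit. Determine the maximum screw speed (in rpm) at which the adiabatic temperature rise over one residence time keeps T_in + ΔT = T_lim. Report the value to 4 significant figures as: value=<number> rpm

value=58.03 rpm

Throughput in SI: Q_s = 68.7 kg/h ÷ 3600 s/h = 0.0190833 kg/s
t_res = M / Q_s = 3.31 ÷ 0.0190833 = 173.45 s
D = 28.0 mm = 0.028 m;  h = 8.01 mm = 0.00801 m
ΔT_a = T_lim − T_in = 209.1 − 172.2 = 36.9 K
γ̇_max² = ΔT_a·ρ·cp/(η·t_res) = 36.9·942·2463/(4376·173.45) = 112.795 s⁻²
Take the square root: γ̇_max = √(112.795) = 10.6205 s⁻¹
N_max = γ̇_max·h / (π·D) = 10.6205 · 0.00801 / (π · 0.028) = 0.967097 rev/s = 58.0258 rpm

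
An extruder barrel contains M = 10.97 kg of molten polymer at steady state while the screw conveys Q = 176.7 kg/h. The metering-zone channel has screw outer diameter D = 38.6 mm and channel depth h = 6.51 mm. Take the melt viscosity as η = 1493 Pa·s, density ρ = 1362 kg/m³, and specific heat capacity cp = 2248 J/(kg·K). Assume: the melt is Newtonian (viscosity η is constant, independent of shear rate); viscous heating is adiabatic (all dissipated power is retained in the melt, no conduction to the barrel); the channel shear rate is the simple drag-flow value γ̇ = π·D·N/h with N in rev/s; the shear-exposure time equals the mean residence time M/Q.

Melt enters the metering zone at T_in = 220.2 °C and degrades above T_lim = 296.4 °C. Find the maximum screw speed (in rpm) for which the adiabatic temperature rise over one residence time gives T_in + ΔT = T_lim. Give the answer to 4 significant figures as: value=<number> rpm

Q_s = Q / 3600 = 176.7 / 3600 = 0.0490833 kg/s
t_res = M / Q_s = 10.97 ÷ 0.0490833 = 223.497 s
D = 38.6 mm = 0.0386 m;  h = 6.51 mm = 0.00651 m
ΔT_a = T_lim − T_in = 296.4 °C − 220.2 °C = 76.2 K
γ̇_max² = ΔT_a·ρ·cp / (η·t_res) = [76.2 × 1362 × 2248] / [1493 × 223.497] = 699.191 s⁻²
Take the square root: γ̇_max = √(699.191) = 26.4422 s⁻¹
N_max = γ̇_max h / (πD) = 26.4422·0.00651/(π·0.0386) = 1.41952 rev/s → ×60 = 85.1713 rpm

value=85.17 rpm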